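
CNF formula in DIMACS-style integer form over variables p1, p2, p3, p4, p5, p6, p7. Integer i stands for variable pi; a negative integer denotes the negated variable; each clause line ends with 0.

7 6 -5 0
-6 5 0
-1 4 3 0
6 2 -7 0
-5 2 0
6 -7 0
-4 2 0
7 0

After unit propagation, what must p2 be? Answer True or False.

True

(p7) stands alone — p7 = True.
In (p6 \/ ~p7), ~p7 is now false; p6 must hold, so p6 = True.
(~p6 \/ p5): since p6 = True, the clause reduces to (p5). p5 = True.
(p2 \/ ~p5): since p5 = True, the clause reduces to (p2). p2 = True.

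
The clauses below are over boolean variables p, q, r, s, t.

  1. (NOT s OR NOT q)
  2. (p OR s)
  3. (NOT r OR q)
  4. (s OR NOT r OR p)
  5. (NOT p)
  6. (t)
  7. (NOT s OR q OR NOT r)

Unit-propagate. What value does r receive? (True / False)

Unit clause (NOT p) sets p = False.
(s OR p): since p = False, the clause reduces to (s). s = True.
From (NOT q OR NOT s) and s = True: q = False.
From (NOT r OR q) and q = False: r = False.

False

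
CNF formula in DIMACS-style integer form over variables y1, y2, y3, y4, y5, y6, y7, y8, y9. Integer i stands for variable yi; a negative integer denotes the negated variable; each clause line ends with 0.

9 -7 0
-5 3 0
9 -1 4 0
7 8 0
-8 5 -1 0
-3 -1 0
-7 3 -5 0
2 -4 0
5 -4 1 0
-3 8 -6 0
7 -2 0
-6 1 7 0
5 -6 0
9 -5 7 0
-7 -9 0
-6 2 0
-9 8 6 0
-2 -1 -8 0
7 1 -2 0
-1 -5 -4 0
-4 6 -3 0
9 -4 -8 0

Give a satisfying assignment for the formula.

y1 = False, y2 = False, y3 = True, y4 = False, y5 = False, y6 = False, y7 = False, y8 = True, y9 = True

Branch on y1: take y1 = False.
Branch on y2: take y2 = False.
  then y4 is forced to False.
  then y6 is forced to False.
For the remaining variables, y3 = True, y5 = False, y7 = False, y8 = True, y9 = True works.
Every clause has at least one true literal under this assignment.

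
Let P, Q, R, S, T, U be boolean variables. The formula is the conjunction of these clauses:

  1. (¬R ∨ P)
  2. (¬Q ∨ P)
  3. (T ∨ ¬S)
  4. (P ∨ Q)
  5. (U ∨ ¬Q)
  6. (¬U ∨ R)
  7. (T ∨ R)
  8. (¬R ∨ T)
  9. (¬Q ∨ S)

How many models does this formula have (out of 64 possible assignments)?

Satisfying assignments:
  P=1 Q=0 R=0 S=0 T=1 U=0
  P=1 Q=0 R=0 S=1 T=1 U=0
  P=1 Q=0 R=1 S=0 T=1 U=0
  P=1 Q=0 R=1 S=0 T=1 U=1
  P=1 Q=0 R=1 S=1 T=1 U=0
  P=1 Q=0 R=1 S=1 T=1 U=1
  P=1 Q=1 R=1 S=1 T=1 U=1
That's 7 in total.

7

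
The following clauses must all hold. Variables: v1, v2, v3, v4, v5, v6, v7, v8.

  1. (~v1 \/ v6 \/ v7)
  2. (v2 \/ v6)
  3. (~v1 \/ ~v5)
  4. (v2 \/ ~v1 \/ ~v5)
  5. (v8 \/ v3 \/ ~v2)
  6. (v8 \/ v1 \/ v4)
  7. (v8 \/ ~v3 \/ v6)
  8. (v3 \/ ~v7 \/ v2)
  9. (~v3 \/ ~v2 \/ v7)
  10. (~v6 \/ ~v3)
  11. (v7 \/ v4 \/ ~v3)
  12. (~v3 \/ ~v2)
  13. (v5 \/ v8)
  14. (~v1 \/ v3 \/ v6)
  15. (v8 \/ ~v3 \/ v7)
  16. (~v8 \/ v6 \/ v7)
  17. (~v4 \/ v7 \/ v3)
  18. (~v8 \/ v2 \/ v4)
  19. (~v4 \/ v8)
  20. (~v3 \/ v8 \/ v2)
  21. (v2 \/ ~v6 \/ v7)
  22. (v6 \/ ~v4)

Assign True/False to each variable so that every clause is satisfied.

v1=False  v2=True  v3=False  v4=False  v5=True  v6=True  v7=False  v8=True

Try v1 = False.
The remaining clauses are satisfied by v2 = True, v3 = False, v4 = False, v5 = True, v6 = True, v7 = False, v8 = True.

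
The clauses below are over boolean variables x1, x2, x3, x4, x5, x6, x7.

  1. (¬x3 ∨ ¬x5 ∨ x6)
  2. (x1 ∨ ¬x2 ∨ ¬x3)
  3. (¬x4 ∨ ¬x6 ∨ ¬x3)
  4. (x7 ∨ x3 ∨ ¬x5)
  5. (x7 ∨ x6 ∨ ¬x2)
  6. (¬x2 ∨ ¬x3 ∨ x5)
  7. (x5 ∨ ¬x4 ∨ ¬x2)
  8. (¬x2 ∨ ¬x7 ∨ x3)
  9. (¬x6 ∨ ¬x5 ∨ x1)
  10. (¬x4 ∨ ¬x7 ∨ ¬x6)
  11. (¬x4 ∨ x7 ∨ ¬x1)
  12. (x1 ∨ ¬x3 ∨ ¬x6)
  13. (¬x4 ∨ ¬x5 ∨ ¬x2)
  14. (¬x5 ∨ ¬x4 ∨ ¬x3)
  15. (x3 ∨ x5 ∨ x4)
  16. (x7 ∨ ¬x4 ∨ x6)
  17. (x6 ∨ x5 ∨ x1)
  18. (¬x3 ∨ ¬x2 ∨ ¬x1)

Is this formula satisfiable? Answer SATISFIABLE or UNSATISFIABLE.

SATISFIABLE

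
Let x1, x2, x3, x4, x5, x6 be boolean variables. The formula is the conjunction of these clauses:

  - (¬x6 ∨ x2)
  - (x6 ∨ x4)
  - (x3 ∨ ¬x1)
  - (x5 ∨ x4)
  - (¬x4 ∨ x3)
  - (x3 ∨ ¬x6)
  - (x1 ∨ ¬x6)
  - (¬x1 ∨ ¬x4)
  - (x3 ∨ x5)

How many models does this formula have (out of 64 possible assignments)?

5

Satisfying assignments:
  x1=F x2=F x3=T x4=T x5=F x6=F
  x1=F x2=F x3=T x4=T x5=T x6=F
  x1=F x2=T x3=T x4=T x5=F x6=F
  x1=F x2=T x3=T x4=T x5=T x6=F
  x1=T x2=T x3=T x4=F x5=T x6=T
That's 5 in total.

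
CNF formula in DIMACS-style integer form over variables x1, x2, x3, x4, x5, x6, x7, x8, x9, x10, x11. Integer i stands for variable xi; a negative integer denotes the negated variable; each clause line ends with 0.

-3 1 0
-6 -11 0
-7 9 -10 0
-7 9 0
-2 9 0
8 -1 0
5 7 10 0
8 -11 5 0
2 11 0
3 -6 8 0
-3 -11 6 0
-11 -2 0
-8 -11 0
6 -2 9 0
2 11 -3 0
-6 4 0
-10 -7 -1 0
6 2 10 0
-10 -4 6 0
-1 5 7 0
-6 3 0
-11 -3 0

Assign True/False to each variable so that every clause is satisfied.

Pure literal: x5 appears only positively; assign x5 = True.
x9 occurs only positively in the remaining clauses — set x9 = True.
Set x1 = False and propagate.
  then x3 is forced to False.
  then x6 is forced to False.
Try x2 = True.
  then x11 is forced to False.
Branch on x4: take x4 = False.
x7, x8, x10 are now unconstrained; take x7 = False, x8 = True, x10 = True.

x1 = False  x2 = True  x3 = False  x4 = False  x5 = True  x6 = False  x7 = False  x8 = True  x9 = True  x10 = True  x11 = False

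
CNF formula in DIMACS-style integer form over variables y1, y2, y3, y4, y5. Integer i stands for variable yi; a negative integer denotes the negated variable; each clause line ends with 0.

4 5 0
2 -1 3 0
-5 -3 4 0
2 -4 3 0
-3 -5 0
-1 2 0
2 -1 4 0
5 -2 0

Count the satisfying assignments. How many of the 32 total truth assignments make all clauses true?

6

Satisfying assignments:
  y1=0 y2=0 y3=0 y4=0 y5=1
  y1=0 y2=0 y3=1 y4=1 y5=0
  y1=0 y2=1 y3=0 y4=0 y5=1
  y1=0 y2=1 y3=0 y4=1 y5=1
  y1=1 y2=1 y3=0 y4=0 y5=1
  y1=1 y2=1 y3=0 y4=1 y5=1
That's 6 in total.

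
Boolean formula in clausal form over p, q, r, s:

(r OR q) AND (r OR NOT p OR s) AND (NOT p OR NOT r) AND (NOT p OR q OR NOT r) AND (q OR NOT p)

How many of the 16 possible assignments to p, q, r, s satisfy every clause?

7

The models are:
  p=0 q=0 r=1 s=0
  p=0 q=0 r=1 s=1
  p=0 q=1 r=0 s=0
  p=0 q=1 r=0 s=1
  p=0 q=1 r=1 s=0
  p=0 q=1 r=1 s=1
  p=1 q=1 r=0 s=1
That's 7 in total.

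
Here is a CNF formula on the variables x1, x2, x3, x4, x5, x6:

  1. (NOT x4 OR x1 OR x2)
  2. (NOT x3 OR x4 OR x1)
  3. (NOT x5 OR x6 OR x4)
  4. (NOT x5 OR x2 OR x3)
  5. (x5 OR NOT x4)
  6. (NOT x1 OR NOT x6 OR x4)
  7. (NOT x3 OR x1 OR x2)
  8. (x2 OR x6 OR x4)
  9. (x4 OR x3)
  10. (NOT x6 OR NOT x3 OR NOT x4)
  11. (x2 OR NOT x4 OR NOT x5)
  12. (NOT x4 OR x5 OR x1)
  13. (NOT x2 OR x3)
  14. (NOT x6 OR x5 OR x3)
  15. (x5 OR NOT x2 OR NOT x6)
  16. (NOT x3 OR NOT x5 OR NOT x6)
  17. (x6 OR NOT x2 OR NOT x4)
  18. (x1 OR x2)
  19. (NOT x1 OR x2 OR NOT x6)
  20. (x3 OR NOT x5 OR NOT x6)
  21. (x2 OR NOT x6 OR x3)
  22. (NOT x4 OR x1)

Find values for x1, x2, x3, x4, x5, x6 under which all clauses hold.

x1=True, x2=True, x3=True, x4=False, x5=False, x6=False

Check each clause:
  1. (NOT x4 OR x1 OR x2) — x1 is true.
  2. (x1 OR x4 OR NOT x3) — x1 is true.
  3. (NOT x5 OR x6 OR x4) — NOT x5 is true.
  4. (NOT x5 OR x3 OR x2) — x3 is true.
  5. (x5 OR NOT x4) — NOT x4 is true.
  6. (NOT x6 OR x4 OR NOT x1) — NOT x6 is true.
  7. (NOT x3 OR x1 OR x2) — x1 is true.
  8. (x2 OR x6 OR x4) — x2 is true.
  9. (x3 OR x4) — x3 is true.
  10. (NOT x4 OR NOT x6 OR NOT x3) — NOT x6 is true.
  11. (x2 OR NOT x4 OR NOT x5) — x2 is true.
  12. (x1 OR x5 OR NOT x4) — x1 is true.
  13. (NOT x2 OR x3) — x3 is true.
  14. (x3 OR x5 OR NOT x6) — NOT x6 is true.
  15. (NOT x6 OR NOT x2 OR x5) — NOT x6 is true.
  16. (NOT x6 OR NOT x3 OR NOT x5) — NOT x6 is true.
  17. (NOT x2 OR NOT x4 OR x6) — NOT x4 is true.
  18. (x1 OR x2) — x1 is true.
  19. (NOT x1 OR x2 OR NOT x6) — NOT x6 is true.
  20. (NOT x5 OR x3 OR NOT x6) — x3 is true.
  21. (x3 OR NOT x6 OR x2) — x2 is true.
  22. (NOT x4 OR x1) — x1 is true.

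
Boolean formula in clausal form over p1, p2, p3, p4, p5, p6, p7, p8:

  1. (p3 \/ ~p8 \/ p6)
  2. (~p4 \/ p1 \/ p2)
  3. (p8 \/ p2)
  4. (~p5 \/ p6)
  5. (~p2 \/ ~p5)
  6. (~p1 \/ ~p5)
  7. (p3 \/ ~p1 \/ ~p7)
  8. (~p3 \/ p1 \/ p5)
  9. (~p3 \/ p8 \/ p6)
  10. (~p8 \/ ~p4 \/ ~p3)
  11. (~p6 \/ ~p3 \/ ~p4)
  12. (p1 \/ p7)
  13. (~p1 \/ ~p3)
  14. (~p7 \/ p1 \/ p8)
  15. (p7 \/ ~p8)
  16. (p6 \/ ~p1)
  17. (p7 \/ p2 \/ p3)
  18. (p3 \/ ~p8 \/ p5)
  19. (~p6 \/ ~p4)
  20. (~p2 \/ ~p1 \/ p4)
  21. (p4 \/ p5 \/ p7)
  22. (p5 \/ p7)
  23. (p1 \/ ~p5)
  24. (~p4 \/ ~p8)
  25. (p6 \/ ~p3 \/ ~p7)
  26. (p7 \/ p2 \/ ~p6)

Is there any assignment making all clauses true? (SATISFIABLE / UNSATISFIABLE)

UNSATISFIABLE

p1 = True:
  propagation gives p5=False, p3=False, p7=False; an empty clause results — contradiction.
p1 = False:
  propagation gives p7=True, p8=True, p5=False, p3=False; an empty clause results — contradiction.
Every branch closes, so no satisfying assignment exists.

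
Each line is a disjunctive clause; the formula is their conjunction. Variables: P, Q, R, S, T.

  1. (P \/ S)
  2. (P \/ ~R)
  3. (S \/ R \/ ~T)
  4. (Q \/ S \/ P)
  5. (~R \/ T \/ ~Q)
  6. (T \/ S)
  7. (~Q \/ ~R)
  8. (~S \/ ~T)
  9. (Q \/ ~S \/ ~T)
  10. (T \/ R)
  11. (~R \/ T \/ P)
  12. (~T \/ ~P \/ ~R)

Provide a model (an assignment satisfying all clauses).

P=T, Q=F, R=T, S=T, T=F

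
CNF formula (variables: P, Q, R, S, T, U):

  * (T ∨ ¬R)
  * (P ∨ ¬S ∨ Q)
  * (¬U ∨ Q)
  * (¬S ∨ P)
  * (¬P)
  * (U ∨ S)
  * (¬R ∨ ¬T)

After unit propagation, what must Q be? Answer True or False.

True

(¬P) stands alone — P = False.
(¬S ∨ P) with P = False leaves only ¬S, so S = False.
In (S ∨ U), S is now false; U must hold, so U = True.
(Q ∨ ¬U) with U = True leaves only Q, so Q = True.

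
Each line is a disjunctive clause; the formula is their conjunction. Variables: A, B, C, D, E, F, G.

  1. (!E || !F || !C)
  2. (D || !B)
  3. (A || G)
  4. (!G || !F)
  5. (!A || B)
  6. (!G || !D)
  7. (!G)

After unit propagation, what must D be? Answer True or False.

(!G) stands alone — G = False.
From (A || G) and G = False: A = True.
In (B || !A), !A is now false; B must hold, so B = True.
(D || !B): since B = True, the clause reduces to (D). D = True.

True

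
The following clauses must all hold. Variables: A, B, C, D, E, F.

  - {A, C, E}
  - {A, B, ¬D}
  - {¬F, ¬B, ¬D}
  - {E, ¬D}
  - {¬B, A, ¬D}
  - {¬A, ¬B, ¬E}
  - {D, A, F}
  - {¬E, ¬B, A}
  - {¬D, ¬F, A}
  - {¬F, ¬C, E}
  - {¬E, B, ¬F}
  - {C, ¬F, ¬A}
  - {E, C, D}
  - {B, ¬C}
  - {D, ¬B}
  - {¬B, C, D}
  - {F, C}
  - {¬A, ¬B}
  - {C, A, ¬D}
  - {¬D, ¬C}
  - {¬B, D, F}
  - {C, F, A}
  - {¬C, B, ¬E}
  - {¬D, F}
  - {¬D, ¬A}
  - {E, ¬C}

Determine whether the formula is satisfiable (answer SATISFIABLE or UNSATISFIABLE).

UNSATISFIABLE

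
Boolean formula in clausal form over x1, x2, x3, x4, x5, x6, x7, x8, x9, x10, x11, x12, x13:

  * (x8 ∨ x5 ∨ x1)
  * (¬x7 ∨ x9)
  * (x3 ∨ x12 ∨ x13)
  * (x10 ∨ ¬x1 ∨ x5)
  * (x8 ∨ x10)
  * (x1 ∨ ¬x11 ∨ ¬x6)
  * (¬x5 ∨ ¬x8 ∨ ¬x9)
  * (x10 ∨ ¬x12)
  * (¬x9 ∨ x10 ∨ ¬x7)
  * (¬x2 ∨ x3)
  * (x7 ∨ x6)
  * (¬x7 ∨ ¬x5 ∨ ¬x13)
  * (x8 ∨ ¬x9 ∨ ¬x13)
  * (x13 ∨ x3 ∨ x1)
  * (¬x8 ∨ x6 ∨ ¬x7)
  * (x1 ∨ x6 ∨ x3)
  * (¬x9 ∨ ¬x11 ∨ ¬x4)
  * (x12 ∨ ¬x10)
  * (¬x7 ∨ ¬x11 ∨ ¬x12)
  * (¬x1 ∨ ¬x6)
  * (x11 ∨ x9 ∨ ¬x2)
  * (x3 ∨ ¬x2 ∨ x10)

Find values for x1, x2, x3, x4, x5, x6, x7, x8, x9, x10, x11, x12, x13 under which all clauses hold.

x1=F  x2=F  x3=T  x4=T  x5=T  x6=F  x7=T  x8=F  x9=T  x10=T  x11=F  x12=T  x13=F

Check each clause:
  1. (x1 ∨ x5 ∨ x8) — x5 is true.
  2. (x9 ∨ ¬x7) — x9 is true.
  3. (x13 ∨ x12 ∨ x3) — x3 is true.
  4. (¬x1 ∨ x5 ∨ x10) — x10 is true.
  5. (x8 ∨ x10) — x10 is true.
  6. (¬x6 ∨ ¬x11 ∨ x1) — ¬x6 is true.
  7. (¬x8 ∨ ¬x9 ∨ ¬x5) — ¬x8 is true.
  8. (x10 ∨ ¬x12) — x10 is true.
  9. (¬x9 ∨ x10 ∨ ¬x7) — x10 is true.
  10. (x3 ∨ ¬x2) — x3 is true.
  11. (x6 ∨ x7) — x7 is true.
  12. (¬x5 ∨ ¬x13 ∨ ¬x7) — ¬x13 is true.
  13. (¬x13 ∨ ¬x9 ∨ x8) — ¬x13 is true.
  14. (x3 ∨ x1 ∨ x13) — x3 is true.
  15. (¬x8 ∨ x6 ∨ ¬x7) — ¬x8 is true.
  16. (x6 ∨ x1 ∨ x3) — x3 is true.
  17. (¬x9 ∨ ¬x4 ∨ ¬x11) — ¬x11 is true.
  18. (x12 ∨ ¬x10) — x12 is true.
  19. (¬x11 ∨ ¬x12 ∨ ¬x7) — ¬x11 is true.
  20. (¬x6 ∨ ¬x1) — ¬x6 is true.
  21. (x11 ∨ x9 ∨ ¬x2) — x9 is true.
  22. (x3 ∨ x10 ∨ ¬x2) — x10 is true.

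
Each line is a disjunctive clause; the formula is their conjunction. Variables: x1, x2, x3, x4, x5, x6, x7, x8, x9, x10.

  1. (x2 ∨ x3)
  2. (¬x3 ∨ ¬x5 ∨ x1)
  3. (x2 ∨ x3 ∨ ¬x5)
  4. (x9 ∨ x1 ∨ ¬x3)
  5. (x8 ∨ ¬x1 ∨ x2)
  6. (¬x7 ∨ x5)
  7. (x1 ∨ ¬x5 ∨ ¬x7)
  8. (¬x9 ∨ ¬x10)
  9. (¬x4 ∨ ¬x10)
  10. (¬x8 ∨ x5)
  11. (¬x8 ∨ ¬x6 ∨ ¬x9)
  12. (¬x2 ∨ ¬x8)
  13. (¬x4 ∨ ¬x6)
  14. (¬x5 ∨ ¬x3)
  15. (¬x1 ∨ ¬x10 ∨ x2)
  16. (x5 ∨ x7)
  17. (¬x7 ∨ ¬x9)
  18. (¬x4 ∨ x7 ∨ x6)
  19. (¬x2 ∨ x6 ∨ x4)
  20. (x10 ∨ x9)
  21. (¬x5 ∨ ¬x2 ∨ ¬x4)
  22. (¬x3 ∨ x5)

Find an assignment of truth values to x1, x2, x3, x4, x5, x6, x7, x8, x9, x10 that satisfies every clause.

x1 = F, x2 = T, x3 = F, x4 = F, x5 = T, x6 = T, x7 = F, x8 = F, x9 = F, x10 = T

Set x1 = False and propagate.
Try x2 = True.
  then x8 is forced to False.
Set x3 = False and propagate.
For the remaining variables, x4 = False, x5 = True, x6 = True, x7 = False, x9 = False, x10 = True works.
Check each clause:
  1. (x3 ∨ x2) — x2 is true.
  2. (¬x5 ∨ x1 ∨ ¬x3) — ¬x3 is true.
  3. (x2 ∨ ¬x5 ∨ x3) — x2 is true.
  4. (x9 ∨ x1 ∨ ¬x3) — ¬x3 is true.
  5. (x2 ∨ x8 ∨ ¬x1) — x2 is true.
  6. (x5 ∨ ¬x7) — ¬x7 is true.
  7. (¬x7 ∨ x1 ∨ ¬x5) — ¬x7 is true.
  8. (¬x9 ∨ ¬x10) — ¬x9 is true.
  9. (¬x4 ∨ ¬x10) — ¬x4 is true.
  10. (x5 ∨ ¬x8) — ¬x8 is true.
  11. (¬x6 ∨ ¬x8 ∨ ¬x9) — ¬x8 is true.
  12. (¬x2 ∨ ¬x8) — ¬x8 is true.
  13. (¬x4 ∨ ¬x6) — ¬x4 is true.
  14. (¬x5 ∨ ¬x3) — ¬x3 is true.
  15. (x2 ∨ ¬x1 ∨ ¬x10) — x2 is true.
  16. (x7 ∨ x5) — x5 is true.
  17. (¬x9 ∨ ¬x7) — ¬x7 is true.
  18. (¬x4 ∨ x7 ∨ x6) — ¬x4 is true.
  19. (x4 ∨ x6 ∨ ¬x2) — x6 is true.
  20. (x9 ∨ x10) — x10 is true.
  21. (¬x5 ∨ ¬x2 ∨ ¬x4) — ¬x4 is true.
  22. (¬x3 ∨ x5) — x5 is true.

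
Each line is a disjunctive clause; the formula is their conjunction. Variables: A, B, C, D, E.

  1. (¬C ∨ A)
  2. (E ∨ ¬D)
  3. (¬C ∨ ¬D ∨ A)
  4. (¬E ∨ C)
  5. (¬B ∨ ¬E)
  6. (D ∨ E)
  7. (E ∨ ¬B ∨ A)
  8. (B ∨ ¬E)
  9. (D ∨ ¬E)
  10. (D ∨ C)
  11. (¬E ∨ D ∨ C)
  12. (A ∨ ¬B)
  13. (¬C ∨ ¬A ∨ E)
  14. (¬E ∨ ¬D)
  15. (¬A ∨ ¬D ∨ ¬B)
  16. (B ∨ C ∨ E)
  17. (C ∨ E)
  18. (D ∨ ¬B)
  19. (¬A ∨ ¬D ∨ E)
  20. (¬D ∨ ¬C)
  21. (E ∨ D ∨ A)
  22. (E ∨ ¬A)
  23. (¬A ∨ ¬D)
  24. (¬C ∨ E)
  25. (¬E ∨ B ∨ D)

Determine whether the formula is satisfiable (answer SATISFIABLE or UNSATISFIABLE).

E = True:
  propagation gives C=True, A=True, B=False; an empty clause results — contradiction.
E = False:
  propagation gives D=False; an empty clause results — contradiction.
Every branch closes, so no satisfying assignment exists.

UNSATISFIABLE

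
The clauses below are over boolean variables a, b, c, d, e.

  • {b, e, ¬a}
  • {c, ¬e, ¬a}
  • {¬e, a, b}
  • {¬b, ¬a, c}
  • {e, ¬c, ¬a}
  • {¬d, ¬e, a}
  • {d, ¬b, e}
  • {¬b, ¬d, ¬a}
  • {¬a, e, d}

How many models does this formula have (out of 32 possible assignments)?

11

Case analysis on a and e:
  a=1, e=1: remaining (b,c,d) ∈ {(0,1,0); (0,1,1); (1,1,0)} — 3.
  a=1, e=0: a clause becomes empty — 0.
  a=0, e=1: remaining (b,c,d) ∈ {(1,0,0); (1,1,0)} — 2.
  a=0, e=0: c free; 3 ways for (b,d) × 2^1 = 6.
Total: 3 + 0 + 2 + 6 = 11.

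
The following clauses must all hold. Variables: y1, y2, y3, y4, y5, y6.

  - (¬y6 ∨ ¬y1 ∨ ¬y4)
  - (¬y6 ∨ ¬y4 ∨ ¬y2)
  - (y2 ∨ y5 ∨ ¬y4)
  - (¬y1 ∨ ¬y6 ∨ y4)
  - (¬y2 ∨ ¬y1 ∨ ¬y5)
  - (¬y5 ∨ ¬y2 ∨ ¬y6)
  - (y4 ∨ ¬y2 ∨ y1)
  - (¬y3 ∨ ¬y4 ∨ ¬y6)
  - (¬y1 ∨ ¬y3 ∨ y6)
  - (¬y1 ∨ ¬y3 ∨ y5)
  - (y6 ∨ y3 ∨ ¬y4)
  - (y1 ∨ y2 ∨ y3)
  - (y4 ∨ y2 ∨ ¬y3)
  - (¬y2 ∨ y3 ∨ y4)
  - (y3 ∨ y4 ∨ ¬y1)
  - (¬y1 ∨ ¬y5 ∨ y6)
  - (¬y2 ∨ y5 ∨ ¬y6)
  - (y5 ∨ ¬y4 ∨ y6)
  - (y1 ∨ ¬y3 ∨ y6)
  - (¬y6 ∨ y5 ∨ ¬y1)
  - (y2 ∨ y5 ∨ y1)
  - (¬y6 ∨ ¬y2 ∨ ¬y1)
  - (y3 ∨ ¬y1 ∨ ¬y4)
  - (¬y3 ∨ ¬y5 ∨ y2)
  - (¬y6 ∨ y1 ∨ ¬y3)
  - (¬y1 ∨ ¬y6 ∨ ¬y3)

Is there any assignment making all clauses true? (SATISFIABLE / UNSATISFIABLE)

y1 = True:
  y6 = True:
    propagation gives y4=False; an empty clause results — contradiction.
  y6 = False:
    propagation gives y3=False, y4=False; an empty clause results — contradiction.
y1 = False:
  y2 = True:
    propagation gives y4=True, y6=False, y3=True; an empty clause results — contradiction.
  y2 = False:
    propagation gives y3=True, y4=True, y5=True; an empty clause results — contradiction.
Every branch closes, so no satisfying assignment exists.

UNSATISFIABLE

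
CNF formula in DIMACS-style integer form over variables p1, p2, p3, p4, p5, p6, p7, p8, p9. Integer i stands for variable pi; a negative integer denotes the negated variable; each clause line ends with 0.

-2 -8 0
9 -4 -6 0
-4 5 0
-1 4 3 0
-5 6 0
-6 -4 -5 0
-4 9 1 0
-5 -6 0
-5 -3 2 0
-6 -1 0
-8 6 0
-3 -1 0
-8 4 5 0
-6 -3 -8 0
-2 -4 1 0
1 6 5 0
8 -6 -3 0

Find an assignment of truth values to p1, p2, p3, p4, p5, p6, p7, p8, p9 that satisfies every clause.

p1 = 0  p2 = 0  p3 = 0  p4 = 0  p5 = 0  p6 = 1  p7 = 1  p8 = 0  p9 = 0

Try p1 = False.
Try p2 = False.
Set p3 = False and propagate.
The remaining clauses are satisfied by p4 = False, p5 = False, p6 = True, p7 = True, p8 = False, p9 = False.
Check each clause:
  1. (~p2 | ~p8) — ~p8 is true.
  2. (p9 | ~p4 | ~p6) — ~p4 is true.
  3. (~p4 | p5) — ~p4 is true.
  4. (p4 | p3 | ~p1) — ~p1 is true.
  5. (~p5 | p6) — ~p5 is true.
  6. (~p6 | ~p5 | ~p4) — ~p5 is true.
  7. (p1 | ~p4 | p9) — ~p4 is true.
  8. (~p5 | ~p6) — ~p5 is true.
  9. (~p3 | ~p5 | p2) — ~p5 is true.
  10. (~p6 | ~p1) — ~p1 is true.
  11. (~p8 | p6) — ~p8 is true.
  12. (~p1 | ~p3) — ~p3 is true.
  13. (p5 | p4 | ~p8) — ~p8 is true.
  14. (~p6 | ~p8 | ~p3) — ~p8 is true.
  15. (p1 | ~p2 | ~p4) — ~p4 is true.
  16. (p5 | p6 | p1) — p6 is true.
  17. (p8 | ~p3 | ~p6) — ~p3 is true.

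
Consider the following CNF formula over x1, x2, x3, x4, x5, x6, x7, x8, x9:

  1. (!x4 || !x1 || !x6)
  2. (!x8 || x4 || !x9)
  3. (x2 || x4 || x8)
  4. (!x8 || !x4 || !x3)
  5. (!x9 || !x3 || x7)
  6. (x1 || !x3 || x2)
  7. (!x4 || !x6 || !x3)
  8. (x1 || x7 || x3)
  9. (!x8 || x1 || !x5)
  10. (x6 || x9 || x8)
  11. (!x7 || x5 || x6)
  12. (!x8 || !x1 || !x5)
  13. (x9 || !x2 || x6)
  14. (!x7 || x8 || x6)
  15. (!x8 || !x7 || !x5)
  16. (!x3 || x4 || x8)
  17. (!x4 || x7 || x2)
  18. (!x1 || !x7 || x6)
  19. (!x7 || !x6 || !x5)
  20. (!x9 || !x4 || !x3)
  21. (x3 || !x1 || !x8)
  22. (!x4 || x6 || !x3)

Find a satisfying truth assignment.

x1=True, x2=True, x3=False, x4=False, x5=True, x6=True, x7=False, x8=False, x9=False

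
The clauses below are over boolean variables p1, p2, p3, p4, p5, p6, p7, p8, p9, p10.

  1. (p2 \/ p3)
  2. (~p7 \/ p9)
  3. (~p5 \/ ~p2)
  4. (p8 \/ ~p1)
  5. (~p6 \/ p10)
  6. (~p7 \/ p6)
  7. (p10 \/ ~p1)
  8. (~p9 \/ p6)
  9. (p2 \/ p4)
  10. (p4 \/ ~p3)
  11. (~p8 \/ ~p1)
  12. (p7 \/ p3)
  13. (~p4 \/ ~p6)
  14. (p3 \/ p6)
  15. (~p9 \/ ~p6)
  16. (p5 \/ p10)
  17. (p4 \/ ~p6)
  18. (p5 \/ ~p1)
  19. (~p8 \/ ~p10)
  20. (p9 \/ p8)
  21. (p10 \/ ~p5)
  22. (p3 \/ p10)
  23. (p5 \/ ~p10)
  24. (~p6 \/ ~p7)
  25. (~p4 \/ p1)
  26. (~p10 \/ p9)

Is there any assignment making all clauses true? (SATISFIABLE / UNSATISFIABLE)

UNSATISFIABLE

p6 = True:
  propagation gives p10=True, p4=False; an empty clause results — contradiction.
p6 = False:
  propagation gives p7=False, p9=False, p3=True, p4=True; an empty clause results — contradiction.
Every branch closes, so no satisfying assignment exists.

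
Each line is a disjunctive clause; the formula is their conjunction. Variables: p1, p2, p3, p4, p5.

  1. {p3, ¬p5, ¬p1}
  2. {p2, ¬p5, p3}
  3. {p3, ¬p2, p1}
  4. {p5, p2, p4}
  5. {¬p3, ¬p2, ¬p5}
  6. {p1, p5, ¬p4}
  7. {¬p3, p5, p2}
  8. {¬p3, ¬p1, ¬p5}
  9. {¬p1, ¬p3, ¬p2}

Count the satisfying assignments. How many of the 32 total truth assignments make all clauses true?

6

Satisfying assignments:
  p1=F p2=F p3=T p4=F p5=T
  p1=F p2=F p3=T p4=T p5=T
  p1=F p2=T p3=T p4=F p5=F
  p1=T p2=F p3=F p4=T p5=F
  p1=T p2=T p3=F p4=F p5=F
  p1=T p2=T p3=F p4=T p5=F
Count: 6.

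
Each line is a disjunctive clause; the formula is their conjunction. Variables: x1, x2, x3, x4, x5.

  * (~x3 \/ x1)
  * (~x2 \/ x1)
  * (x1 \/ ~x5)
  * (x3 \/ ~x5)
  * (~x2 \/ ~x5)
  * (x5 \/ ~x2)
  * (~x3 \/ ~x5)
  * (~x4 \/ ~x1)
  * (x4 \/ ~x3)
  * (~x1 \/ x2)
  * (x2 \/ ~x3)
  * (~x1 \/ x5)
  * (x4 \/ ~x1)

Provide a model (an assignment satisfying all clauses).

Branch on x1: take x1 = False.
  then x3 is forced to False.
  then x2 is forced to False.
  then x5 is forced to False.
x4 is now unconstrained; take x4 = True.
Every clause has at least one true literal under this assignment.

x1=False  x2=False  x3=False  x4=True  x5=False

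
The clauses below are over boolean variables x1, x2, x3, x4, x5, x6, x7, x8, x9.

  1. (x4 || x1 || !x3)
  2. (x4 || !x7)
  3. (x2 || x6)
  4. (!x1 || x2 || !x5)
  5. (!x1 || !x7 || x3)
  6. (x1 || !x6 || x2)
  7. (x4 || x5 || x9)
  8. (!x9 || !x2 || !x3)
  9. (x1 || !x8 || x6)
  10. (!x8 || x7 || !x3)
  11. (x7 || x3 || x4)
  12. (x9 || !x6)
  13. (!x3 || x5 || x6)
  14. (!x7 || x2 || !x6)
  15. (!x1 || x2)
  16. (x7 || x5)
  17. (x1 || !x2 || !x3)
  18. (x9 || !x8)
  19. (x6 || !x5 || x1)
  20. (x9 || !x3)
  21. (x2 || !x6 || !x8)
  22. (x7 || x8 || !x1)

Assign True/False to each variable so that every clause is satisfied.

x1=False, x2=True, x3=False, x4=True, x5=True, x6=True, x7=True, x8=False, x9=True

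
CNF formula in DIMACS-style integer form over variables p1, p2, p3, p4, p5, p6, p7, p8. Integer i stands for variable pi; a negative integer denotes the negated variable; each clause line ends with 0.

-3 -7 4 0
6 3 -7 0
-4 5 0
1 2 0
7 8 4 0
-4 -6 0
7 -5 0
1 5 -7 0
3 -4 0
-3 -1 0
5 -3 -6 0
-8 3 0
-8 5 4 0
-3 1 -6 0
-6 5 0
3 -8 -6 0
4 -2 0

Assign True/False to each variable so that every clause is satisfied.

p1=T  p2=F  p3=F  p4=F  p5=T  p6=T  p7=T  p8=F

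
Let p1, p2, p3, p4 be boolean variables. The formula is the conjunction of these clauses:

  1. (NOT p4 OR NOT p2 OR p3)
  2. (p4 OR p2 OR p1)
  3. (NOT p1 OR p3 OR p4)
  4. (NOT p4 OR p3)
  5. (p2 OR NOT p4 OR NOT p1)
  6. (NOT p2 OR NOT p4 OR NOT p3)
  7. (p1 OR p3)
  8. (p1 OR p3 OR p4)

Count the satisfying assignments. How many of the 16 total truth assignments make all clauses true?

4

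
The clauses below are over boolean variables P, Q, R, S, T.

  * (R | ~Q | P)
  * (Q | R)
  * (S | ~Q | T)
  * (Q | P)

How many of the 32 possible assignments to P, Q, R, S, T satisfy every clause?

13

Split on Q, then P.
  Q=T, P=T: R free; 3 ways for (S,T) × 2^1 = 6.
  Q=T, P=F: remaining (R,S,T) ∈ {(T,F,T); (T,T,F); (T,T,T)} — 3.
  Q=F, P=T: remaining (R,S,T) ∈ {(T,F,F); (T,F,T); (T,T,F); (T,T,T)} — 4.
  Q=F, P=F: a clause becomes empty — 0.
Total: 6 + 3 + 4 + 0 = 13.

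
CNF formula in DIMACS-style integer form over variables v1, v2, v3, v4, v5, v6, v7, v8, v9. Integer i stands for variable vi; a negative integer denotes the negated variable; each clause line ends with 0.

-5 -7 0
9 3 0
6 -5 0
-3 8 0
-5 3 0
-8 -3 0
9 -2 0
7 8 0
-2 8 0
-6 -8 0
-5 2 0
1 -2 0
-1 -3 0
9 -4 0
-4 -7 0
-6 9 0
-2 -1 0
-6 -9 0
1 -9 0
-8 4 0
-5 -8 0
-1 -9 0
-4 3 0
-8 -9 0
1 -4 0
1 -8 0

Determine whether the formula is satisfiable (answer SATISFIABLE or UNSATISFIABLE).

UNSATISFIABLE

v8 = True:
  propagation gives v3=False, v9=True; an empty clause results — contradiction.
v8 = False:
  propagation gives v3=False, v9=True, v5=False, v7=True; an empty clause results — contradiction.
Every branch closes, so no satisfying assignment exists.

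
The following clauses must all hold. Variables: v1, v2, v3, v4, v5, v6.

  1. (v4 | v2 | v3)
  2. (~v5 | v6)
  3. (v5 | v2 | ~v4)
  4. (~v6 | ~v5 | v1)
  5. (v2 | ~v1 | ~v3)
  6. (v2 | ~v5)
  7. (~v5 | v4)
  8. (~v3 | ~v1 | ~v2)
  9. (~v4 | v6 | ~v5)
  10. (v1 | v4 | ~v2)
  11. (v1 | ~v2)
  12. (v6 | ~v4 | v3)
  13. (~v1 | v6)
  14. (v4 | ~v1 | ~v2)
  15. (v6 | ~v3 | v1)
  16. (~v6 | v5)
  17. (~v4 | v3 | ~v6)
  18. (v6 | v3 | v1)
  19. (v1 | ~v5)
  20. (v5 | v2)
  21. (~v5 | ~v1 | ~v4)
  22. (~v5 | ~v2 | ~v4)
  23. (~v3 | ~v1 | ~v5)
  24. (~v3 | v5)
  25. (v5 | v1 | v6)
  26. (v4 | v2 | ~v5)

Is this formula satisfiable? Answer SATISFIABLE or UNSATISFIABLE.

UNSATISFIABLE

v5 = True:
  propagation gives v6=True, v1=True, v2=True, v4=True; an empty clause results — contradiction.
v5 = False:
  propagation gives v6=False, v1=False; an empty clause results — contradiction.
Every branch closes, so no satisfying assignment exists.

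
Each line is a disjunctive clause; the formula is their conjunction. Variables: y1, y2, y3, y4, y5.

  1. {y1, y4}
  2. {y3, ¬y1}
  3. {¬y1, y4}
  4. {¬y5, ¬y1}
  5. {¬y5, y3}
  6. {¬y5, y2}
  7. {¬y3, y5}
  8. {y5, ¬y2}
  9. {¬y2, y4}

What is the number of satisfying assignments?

The models are:
  y1=0 y2=0 y3=0 y4=1 y5=0
  y1=0 y2=1 y3=1 y4=1 y5=1
That's 2 in total.

2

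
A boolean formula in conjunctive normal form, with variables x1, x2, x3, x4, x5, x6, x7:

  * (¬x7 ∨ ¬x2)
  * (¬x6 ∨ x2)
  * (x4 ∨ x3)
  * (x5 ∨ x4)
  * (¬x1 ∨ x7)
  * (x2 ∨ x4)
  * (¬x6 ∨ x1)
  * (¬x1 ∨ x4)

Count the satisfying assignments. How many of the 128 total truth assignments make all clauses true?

17

Split on x4, then x1.
  x4=1, x1=1: remaining (x2,x3,x5,x6,x7) ∈ {(0,0,0,0,1); (0,0,1,0,1); (0,1,0,0,1); (0,1,1,0,1)} — 4.
  x4=1, x1=0: x3, x5 free; 3 ways for (x2,x6,x7) × 2^2 = 12.
  x4=0, x1=1: a clause becomes empty — 0.
  x4=0, x1=0: remaining (x2,x3,x5,x6,x7) ∈ {(1,1,1,0,0)} — 1.
Total: 4 + 12 + 0 + 1 = 17.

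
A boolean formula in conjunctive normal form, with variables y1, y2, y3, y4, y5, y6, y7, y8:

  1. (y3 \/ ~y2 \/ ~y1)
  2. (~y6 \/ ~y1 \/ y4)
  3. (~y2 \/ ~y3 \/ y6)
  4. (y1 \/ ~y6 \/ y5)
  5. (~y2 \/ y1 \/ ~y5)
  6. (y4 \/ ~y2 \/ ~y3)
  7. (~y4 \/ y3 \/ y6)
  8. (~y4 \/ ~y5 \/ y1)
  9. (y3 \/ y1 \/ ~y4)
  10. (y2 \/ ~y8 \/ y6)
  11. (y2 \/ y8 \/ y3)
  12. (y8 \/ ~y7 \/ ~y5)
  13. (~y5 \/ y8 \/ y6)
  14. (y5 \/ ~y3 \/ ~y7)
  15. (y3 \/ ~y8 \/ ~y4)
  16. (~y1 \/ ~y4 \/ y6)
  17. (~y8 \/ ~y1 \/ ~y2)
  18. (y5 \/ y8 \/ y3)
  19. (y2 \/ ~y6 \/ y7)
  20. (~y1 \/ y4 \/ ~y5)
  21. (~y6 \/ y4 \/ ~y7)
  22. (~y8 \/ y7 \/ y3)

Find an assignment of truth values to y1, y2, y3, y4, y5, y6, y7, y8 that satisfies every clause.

y1 = False, y2 = False, y3 = True, y4 = True, y5 = False, y6 = False, y7 = False, y8 = False

Try y1 = False.
The remaining clauses are satisfied by y2 = False, y3 = True, y4 = True, y5 = False, y6 = False, y7 = False, y8 = False.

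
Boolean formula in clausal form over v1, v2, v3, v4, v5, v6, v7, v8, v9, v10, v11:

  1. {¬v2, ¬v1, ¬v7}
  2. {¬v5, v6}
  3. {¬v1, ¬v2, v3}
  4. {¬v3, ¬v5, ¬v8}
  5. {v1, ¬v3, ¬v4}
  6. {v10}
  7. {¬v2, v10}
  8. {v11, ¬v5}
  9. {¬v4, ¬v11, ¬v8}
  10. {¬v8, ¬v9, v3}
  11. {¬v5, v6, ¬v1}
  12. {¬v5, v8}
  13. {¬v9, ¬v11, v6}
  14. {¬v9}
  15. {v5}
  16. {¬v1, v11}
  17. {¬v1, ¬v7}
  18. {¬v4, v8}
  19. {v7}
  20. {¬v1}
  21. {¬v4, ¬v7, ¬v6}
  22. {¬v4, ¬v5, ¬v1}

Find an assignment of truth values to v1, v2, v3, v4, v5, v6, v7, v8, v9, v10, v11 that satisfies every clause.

v1=False  v2=True  v3=False  v4=False  v5=True  v6=True  v7=True  v8=True  v9=False  v10=True  v11=True

Check each clause:
  1. {¬v1, ¬v7, ¬v2} — ¬v1 is true.
  2. {¬v5, v6} — v6 is true.
  3. {¬v2, ¬v1, v3} — ¬v1 is true.
  4. {¬v5, ¬v8, ¬v3} — ¬v3 is true.
  5. {¬v4, ¬v3, v1} — ¬v4 is true.
  6. {v10} — v10 is true.
  7. {¬v2, v10} — v10 is true.
  8. {v11, ¬v5} — v11 is true.
  9. {¬v11, ¬v8, ¬v4} — ¬v4 is true.
  10. {v3, ¬v8, ¬v9} — ¬v9 is true.
  11. {v6, ¬v5, ¬v1} — v6 is true.
  12. {v8, ¬v5} — v8 is true.
  13. {v6, ¬v11, ¬v9} — v6 is true.
  14. {¬v9} — ¬v9 is true.
  15. {v5} — v5 is true.
  16. {¬v1, v11} — v11 is true.
  17. {¬v1, ¬v7} — ¬v1 is true.
  18. {¬v4, v8} — v8 is true.
  19. {v7} — v7 is true.
  20. {¬v1} — ¬v1 is true.
  21. {¬v4, ¬v6, ¬v7} — ¬v4 is true.
  22. {¬v4, ¬v1, ¬v5} — ¬v4 is true.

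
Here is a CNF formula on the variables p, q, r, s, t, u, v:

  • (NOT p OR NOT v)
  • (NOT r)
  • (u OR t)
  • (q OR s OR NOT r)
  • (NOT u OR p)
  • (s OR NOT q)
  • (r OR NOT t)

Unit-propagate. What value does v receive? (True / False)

False

(NOT r) is a unit clause: r = False.
From (NOT t OR r) and r = False: t = False.
(u OR t): since t = False, the clause reduces to (u). u = True.
In (NOT u OR p), NOT u is now false; p must hold, so p = True.
(NOT p OR NOT v) with p = True leaves only NOT v, so v = False.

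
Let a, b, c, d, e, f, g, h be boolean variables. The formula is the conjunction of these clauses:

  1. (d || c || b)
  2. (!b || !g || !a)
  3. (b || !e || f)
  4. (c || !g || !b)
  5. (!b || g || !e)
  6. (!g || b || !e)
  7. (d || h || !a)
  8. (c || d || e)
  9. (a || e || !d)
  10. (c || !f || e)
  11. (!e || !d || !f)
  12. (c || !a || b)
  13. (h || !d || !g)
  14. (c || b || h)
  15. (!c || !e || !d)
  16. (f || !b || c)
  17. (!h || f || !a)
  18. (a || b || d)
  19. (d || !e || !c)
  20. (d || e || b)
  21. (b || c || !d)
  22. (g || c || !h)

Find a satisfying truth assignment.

a = F, b = T, c = T, d = F, e = F, f = T, g = T, h = T

Try a = False.
Try b = True.
Branch on c: take c = True.
For the remaining variables, d = False, e = False, f = True, g = True, h = True works.
Check each clause:
  1. (c || b || d) — b is true.
  2. (!b || !g || !a) — !a is true.
  3. (!e || f || b) — b is true.
  4. (!b || !g || c) — c is true.
  5. (!e || !b || g) — !e is true.
  6. (!g || b || !e) — b is true.
  7. (!a || d || h) — h is true.
  8. (e || d || c) — c is true.
  9. (a || e || !d) — !d is true.
  10. (e || c || !f) — c is true.
  11. (!e || !d || !f) — !e is true.
  12. (!a || b || c) — b is true.
  13. (h || !g || !d) — h is true.
  14. (c || b || h) — h is true.
  15. (!e || !c || !d) — !e is true.
  16. (!b || f || c) — c is true.
  17. (f || !a || !h) — f is true.
  18. (a || d || b) — b is true.
  19. (d || !c || !e) — !e is true.
  20. (e || d || b) — b is true.
  21. (!d || b || c) — b is true.
  22. (!h || c || g) — c is true.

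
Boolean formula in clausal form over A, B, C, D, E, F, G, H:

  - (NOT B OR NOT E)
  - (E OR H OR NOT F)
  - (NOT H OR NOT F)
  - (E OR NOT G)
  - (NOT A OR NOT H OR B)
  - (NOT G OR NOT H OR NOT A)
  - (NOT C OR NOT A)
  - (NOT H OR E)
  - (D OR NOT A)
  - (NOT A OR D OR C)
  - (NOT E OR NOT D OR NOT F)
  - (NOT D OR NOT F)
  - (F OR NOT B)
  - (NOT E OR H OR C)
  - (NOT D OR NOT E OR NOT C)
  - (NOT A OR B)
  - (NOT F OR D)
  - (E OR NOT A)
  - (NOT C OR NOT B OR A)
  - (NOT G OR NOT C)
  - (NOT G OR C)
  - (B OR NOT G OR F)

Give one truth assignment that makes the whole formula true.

A=F, B=F, C=T, D=F, E=T, F=F, G=F, H=F

Check each clause:
  1. (NOT B OR NOT E) — NOT B is true.
  2. (NOT F OR E OR H) — NOT F is true.
  3. (NOT H OR NOT F) — NOT H is true.
  4. (E OR NOT G) — NOT G is true.
  5. (NOT A OR B OR NOT H) — NOT H is true.
  6. (NOT A OR NOT H OR NOT G) — NOT H is true.
  7. (NOT C OR NOT A) — NOT A is true.
  8. (E OR NOT H) — NOT H is true.
  9. (D OR NOT A) — NOT A is true.
  10. (C OR D OR NOT A) — C is true.
  11. (NOT E OR NOT F OR NOT D) — NOT F is true.
  12. (NOT D OR NOT F) — NOT F is true.
  13. (F OR NOT B) — NOT B is true.
  14. (C OR H OR NOT E) — C is true.
  15. (NOT C OR NOT D OR NOT E) — NOT D is true.
  16. (NOT A OR B) — NOT A is true.
  17. (D OR NOT F) — NOT F is true.
  18. (NOT A OR E) — E is true.
  19. (A OR NOT B OR NOT C) — NOT B is true.
  20. (NOT C OR NOT G) — NOT G is true.
  21. (C OR NOT G) — NOT G is true.
  22. (NOT G OR F OR B) — NOT G is true.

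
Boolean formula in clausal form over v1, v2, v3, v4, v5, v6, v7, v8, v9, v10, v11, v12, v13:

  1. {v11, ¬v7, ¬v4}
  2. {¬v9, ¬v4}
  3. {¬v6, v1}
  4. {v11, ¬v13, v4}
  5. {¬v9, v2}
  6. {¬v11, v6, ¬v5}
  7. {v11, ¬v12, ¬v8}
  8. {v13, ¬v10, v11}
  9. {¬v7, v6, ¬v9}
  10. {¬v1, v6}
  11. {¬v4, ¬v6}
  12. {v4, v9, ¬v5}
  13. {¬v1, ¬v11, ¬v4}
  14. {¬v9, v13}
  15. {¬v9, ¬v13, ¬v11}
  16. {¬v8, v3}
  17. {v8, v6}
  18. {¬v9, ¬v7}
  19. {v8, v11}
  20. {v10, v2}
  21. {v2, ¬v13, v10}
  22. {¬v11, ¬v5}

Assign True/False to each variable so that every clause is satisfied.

v1=0, v2=1, v3=1, v4=1, v5=0, v6=0, v7=1, v8=1, v9=0, v10=1, v11=1, v12=1, v13=0

Check each clause:
  1. {v11, ¬v4, ¬v7} — v11 is true.
  2. {¬v9, ¬v4} — ¬v9 is true.
  3. {v1, ¬v6} — ¬v6 is true.
  4. {¬v13, v11, v4} — v11 is true.
  5. {v2, ¬v9} — v2 is true.
  6. {¬v5, ¬v11, v6} — ¬v5 is true.
  7. {¬v8, v11, ¬v12} — v11 is true.
  8. {¬v10, v13, v11} — v11 is true.
  9. {v6, ¬v7, ¬v9} — ¬v9 is true.
  10. {v6, ¬v1} — ¬v1 is true.
  11. {¬v6, ¬v4} — ¬v6 is true.
  12. {v9, ¬v5, v4} — ¬v5 is true.
  13. {¬v4, ¬v11, ¬v1} — ¬v1 is true.
  14. {¬v9, v13} — ¬v9 is true.
  15. {¬v9, ¬v11, ¬v13} — ¬v13 is true.
  16. {v3, ¬v8} — v3 is true.
  17. {v6, v8} — v8 is true.
  18. {¬v7, ¬v9} — ¬v9 is true.
  19. {v8, v11} — v8 is true.
  20. {v2, v10} — v2 is true.
  21. {v2, v10, ¬v13} — v2 is true.
  22. {¬v11, ¬v5} — ¬v5 is true.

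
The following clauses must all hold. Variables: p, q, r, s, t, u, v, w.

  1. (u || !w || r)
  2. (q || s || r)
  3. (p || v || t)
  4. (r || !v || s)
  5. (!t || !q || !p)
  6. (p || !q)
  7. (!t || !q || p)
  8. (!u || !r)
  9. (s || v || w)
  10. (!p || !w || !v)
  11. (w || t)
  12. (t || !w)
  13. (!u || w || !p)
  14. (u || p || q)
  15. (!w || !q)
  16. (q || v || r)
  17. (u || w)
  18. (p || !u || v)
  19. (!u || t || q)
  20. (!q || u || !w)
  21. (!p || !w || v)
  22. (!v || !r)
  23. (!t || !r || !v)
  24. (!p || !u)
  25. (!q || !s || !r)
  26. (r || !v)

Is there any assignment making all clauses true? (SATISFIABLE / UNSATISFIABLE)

UNSATISFIABLE

p = True:
  propagation gives u=False, w=True, r=True, v=False; an empty clause results — contradiction.
p = False:
  propagation gives q=False, u=True, r=False, s=True; an empty clause results — contradiction.
Every branch closes, so no satisfying assignment exists.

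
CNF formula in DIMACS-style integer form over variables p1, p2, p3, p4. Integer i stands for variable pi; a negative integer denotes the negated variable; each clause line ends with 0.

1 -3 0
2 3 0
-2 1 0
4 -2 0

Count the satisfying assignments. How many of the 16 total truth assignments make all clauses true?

4

The models are:
  p1=1 p2=0 p3=1 p4=0
  p1=1 p2=0 p3=1 p4=1
  p1=1 p2=1 p3=0 p4=1
  p1=1 p2=1 p3=1 p4=1
Count: 4.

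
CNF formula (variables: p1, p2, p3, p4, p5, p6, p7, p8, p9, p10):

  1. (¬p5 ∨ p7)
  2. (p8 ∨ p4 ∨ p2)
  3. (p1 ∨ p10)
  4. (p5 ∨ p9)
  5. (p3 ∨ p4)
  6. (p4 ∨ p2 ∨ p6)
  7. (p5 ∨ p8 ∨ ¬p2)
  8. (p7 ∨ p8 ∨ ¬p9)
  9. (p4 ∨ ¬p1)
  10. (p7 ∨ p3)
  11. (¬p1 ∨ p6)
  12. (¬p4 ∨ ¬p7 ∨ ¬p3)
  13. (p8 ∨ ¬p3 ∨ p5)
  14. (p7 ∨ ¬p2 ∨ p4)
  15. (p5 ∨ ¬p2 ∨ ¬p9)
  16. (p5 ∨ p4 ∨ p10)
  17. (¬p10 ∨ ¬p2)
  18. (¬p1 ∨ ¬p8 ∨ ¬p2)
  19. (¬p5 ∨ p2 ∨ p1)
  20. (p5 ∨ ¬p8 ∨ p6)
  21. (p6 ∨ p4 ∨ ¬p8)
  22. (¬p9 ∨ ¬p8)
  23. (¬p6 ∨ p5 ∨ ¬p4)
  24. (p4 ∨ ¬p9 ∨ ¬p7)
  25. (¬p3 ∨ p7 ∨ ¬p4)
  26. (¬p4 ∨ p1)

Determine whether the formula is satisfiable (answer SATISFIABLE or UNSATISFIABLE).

SATISFIABLE

Branch on p1: take p1 = True.
  then p4 is forced to True.
  then p6 is forced to True.
  then p5 is forced to True.
  then p7 is forced to True.
  then p3 is forced to False.
Branch on p2: take p2 = True.
  then p10 is forced to False.
  then p8 is forced to False.
p9 is now unconstrained; take p9 = False.
So p1 = True  p2 = True  p3 = False  p4 = True  p5 = True  p6 = True  p7 = True  p8 = False  p9 = False  p10 = False is a satisfying assignment.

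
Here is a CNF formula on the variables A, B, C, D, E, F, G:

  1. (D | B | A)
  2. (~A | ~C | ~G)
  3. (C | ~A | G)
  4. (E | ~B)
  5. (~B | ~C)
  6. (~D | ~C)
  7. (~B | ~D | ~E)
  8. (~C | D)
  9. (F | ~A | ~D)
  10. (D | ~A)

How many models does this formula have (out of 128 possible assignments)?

14

Case analysis on D and A:
  D=1, A=1: remaining (B,C,E,F,G) ∈ {(0,0,0,1,1); (0,0,1,1,1)} — 2.
  D=1, A=0: forces B=0; C=0; E, F, G free → 2^3 = 8.
  D=0, A=1: a clause becomes empty — 0.
  D=0, A=0: remaining (B,C,E,F,G) ∈ {(1,0,1,0,0); (1,0,1,0,1); (1,0,1,1,0); (1,0,1,1,1)} — 4.
Total: 2 + 8 + 0 + 4 = 14.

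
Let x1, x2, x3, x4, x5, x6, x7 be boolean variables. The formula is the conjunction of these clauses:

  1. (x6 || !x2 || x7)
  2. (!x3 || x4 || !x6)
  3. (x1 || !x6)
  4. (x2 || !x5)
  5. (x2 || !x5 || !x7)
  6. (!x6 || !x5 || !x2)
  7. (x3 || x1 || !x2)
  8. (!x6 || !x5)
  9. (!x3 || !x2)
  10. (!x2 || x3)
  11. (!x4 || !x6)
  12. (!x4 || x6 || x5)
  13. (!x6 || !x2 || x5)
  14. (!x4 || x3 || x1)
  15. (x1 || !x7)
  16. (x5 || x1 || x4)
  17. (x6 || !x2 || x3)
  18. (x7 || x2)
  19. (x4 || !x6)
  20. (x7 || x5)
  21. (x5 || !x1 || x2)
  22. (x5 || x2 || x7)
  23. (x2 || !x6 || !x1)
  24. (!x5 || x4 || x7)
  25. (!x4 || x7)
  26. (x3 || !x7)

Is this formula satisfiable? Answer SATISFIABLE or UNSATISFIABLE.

UNSATISFIABLE

x2 = True:
  propagation gives x3=False; an empty clause results — contradiction.
x2 = False:
  propagation gives x5=False, x7=True, x1=True; an empty clause results — contradiction.
Every branch closes, so no satisfying assignment exists.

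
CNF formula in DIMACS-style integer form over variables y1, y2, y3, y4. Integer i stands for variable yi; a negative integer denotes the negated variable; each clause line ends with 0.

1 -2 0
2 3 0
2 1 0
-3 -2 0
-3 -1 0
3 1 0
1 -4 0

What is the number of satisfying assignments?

Satisfying assignments:
  y1=T y2=T y3=F y4=F
  y1=T y2=T y3=F y4=T
That's 2 in total.

2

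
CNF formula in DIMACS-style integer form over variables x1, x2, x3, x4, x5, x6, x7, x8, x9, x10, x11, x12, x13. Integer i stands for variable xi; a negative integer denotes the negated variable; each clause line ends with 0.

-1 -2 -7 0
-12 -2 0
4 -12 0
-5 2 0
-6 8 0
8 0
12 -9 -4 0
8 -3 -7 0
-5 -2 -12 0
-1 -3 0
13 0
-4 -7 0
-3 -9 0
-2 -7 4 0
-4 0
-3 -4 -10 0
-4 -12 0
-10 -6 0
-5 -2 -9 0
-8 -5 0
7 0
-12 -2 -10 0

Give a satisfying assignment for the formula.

The clause (x8) is unit: x8 must be True.
Unit propagation: (x13) forces x13 = True.
Unit propagation: (¬x4) forces x4 = False.
The clause (¬x12) is unit: x12 must be False.
The clause (¬x5) is unit: x5 must be False.
Unit propagation: (x7) forces x7 = True.
(¬x2) is a unit clause, so x2 = False.
Pure literal: x3 appears only negated; assign x3 = False.
x6 occurs only negated in the remaining clauses — set x6 = False.
x1, x9, x10, x11 are now unconstrained; take x1 = True, x9 = False, x10 = True, x11 = True.
Every clause has at least one true literal under this assignment.
Check each clause:
  1. {¬x7, ¬x2, ¬x1} — ¬x2 is true.
  2. {¬x12, ¬x2} — ¬x12 is true.
  3. {x4, ¬x12} — ¬x12 is true.
  4. {x2, ¬x5} — ¬x5 is true.
  5. {¬x6, x8} — x8 is true.
  6. {x8} — x8 is true.
  7. {¬x9, x12, ¬x4} — ¬x4 is true.
  8. {¬x7, x8, ¬x3} — x8 is true.
  9. {¬x2, ¬x5, ¬x12} — ¬x5 is true.
  10. {¬x3, ¬x1} — ¬x3 is true.
  11. {x13} — x13 is true.
  12. {¬x4, ¬x7} — ¬x4 is true.
  13. {¬x3, ¬x9} — ¬x3 is true.
  14. {x4, ¬x7, ¬x2} — ¬x2 is true.
  15. {¬x4} — ¬x4 is true.
  16. {¬x4, ¬x3, ¬x10} — ¬x4 is true.
  17. {¬x4, ¬x12} — ¬x4 is true.
  18. {¬x6, ¬x10} — ¬x6 is true.
  19. {¬x2, ¬x9, ¬x5} — ¬x5 is true.
  20. {¬x5, ¬x8} — ¬x5 is true.
  21. {x7} — x7 is true.
  22. {¬x2, ¬x10, ¬x12} — ¬x12 is true.

x1 = T, x2 = F, x3 = F, x4 = F, x5 = F, x6 = F, x7 = T, x8 = T, x9 = F, x10 = T, x11 = T, x12 = F, x13 = T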